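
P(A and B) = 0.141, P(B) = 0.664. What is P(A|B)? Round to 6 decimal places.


P(A|B) = P(A and B) / P(B) = 0.141 / 0.664 = 141/664 ≈ 0.21234940

0.212349


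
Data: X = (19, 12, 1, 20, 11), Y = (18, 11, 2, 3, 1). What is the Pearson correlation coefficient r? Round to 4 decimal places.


r = sum((xi-xbar)(yi-ybar)) / sqrt(sum((xi-xbar)^2) * sum((yi-ybar)^2))
n = 5, xbar = 63/5 = 12.6, ybar = 35/5 = 7
Sxy = sum((xi-xbar)(yi-ybar)) = 106
Sxx = sum((xi-xbar)^2) = 233.2
Syy = sum((yi-ybar)^2) = 214
sqrt(Sxx*Syy) ≈ 223.393823
r = Sxy / sqrt(Sxx*Syy) = 106 / 223.393823 ≈ 0.474498

0.4745


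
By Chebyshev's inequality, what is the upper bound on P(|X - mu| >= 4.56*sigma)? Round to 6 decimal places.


P <= 1/k^2
k^2 = 4.56^2 = 20.7936
1/k^2 = 1 / 20.7936 ≈ 0.04809172

0.048092


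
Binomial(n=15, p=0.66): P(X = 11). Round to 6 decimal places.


P = C(n,k) * p^k * (1-p)^(n-k)
C(15,11) = 1365
p^k = 0.66^11 ≈ 0.01035102
(1-p)^(n-k) = 0.34^4 = 0.01336336
P = 1365 * 0.01035102 * 0.01336336 ≈ 0.188813

0.188813


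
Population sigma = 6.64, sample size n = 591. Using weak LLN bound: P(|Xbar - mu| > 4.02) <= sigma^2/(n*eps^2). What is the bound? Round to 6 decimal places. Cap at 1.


bound = min(1, sigma^2/(n*eps^2))
sigma^2 = 6.64^2 = 44.0896
n*eps^2 = 591 * 4.02^2 = 591 * 16.1604 = 9550.7964
sigma^2/(n*eps^2) = 44.0896 / 9550.7964 ≈ 0.00461633

0.004616


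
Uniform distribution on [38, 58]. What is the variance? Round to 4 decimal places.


Var = (b-a)^2 / 12
(b-a)^2 = (58 - 38)^2 = 400
Var = 400/12 ≈ 33.333333

33.3333


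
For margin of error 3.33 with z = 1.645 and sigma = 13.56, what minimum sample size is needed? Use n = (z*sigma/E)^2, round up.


z*sigma/E = 1.645 * 13.56 / 3.33 = 37177/5550 ≈ 6.698559
(z*sigma/E)^2 ≈ 44.870687
round up: n = 45

45


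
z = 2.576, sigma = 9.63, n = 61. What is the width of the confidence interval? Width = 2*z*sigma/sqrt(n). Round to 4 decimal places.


width = 2*z*sigma/sqrt(n)
2*z*sigma = 2 * 2.576 * 9.63 = 49.61376
sqrt(61) ≈ 7.810250
width = 49.61376 / 7.810250 ≈ 6.352391

6.3524


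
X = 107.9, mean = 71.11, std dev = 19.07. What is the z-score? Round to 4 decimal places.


z = (X - mu) / sigma
X - mu = 107.9 - 71.11 = 36.79
z = 36.79 / 19.07 = 3679/1907 ≈ 1.929208

1.9292


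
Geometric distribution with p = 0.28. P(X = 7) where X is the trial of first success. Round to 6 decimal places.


P = (1-p)^(k-1) * p
(1-p)^(k-1) = 0.72^6 ≈ 0.1393141
P = 0.1393141 * 0.28 ≈ 0.03900794

0.039008


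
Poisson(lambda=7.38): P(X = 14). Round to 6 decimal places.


P = e^(-lam) * lam^k / k!
e^(-7.38) ≈ 0.0006236009
lam^k = 7.38^14 ≈ 1421638137471.214928
k! = 14! = 87178291200
P = 0.0006236009 * 1421638137471.214928 / 87178291200 ≈ 0.010169

0.010169


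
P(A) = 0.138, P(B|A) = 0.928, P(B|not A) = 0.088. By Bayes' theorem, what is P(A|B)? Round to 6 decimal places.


P(A|B) = P(B|A)*P(A) / P(B), P(B) = P(B|A)*P(A) + P(B|not A)*P(not A)
P(B|A)*P(A) = 0.928 * 0.138 = 0.128064
P(B|not A)*P(not A) = 0.088 * 0.862 = 0.075856
P(B) = 0.128064 + 0.075856 = 0.20392
P(A|B) = 0.128064 / 0.20392 ≈ 0.62801098

0.628011


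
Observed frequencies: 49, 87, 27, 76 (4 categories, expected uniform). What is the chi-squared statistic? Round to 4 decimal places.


chi2 = sum((O-E)^2/E), E = total/4
total = 239, E = 239/4 = 59.75
(49 - 59.75)^2 / 59.75 = 115.5625 / 59.75 = 1849/956 ≈ 1.934100
(87 - 59.75)^2 / 59.75 = 742.5625 / 59.75 = 11881/956 ≈ 12.427824
(27 - 59.75)^2 / 59.75 = 1072.5625 / 59.75 = 17161/956 ≈ 17.950837
(76 - 59.75)^2 / 59.75 = 264.0625 / 59.75 = 4225/956 ≈ 4.419456
chi2 = 8779/239 ≈ 36.732218

36.7322


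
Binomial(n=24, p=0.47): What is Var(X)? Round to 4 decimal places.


Var = n*p*(1-p) = 24 * 0.47 * 0.53 = 5.9784

5.9784


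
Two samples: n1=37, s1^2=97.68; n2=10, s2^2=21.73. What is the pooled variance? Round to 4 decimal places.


sp^2 = ((n1-1)*s1^2 + (n2-1)*s2^2)/(n1+n2-2)
(n1-1)*s1^2 = 36 * 97.68 = 3516.48
(n2-1)*s2^2 = 9 * 21.73 = 195.57
numerator = 3516.48 + 195.57 = 3712.05
n1+n2-2 = 45
sp^2 = 3712.05 / 45 = 82.49

82.4900


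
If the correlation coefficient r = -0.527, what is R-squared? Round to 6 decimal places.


R^2 = r^2 = (-0.527)^2 = 0.277729

0.277729


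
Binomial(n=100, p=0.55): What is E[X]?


E[X] = n*p = 100 * 0.55 = 55

55


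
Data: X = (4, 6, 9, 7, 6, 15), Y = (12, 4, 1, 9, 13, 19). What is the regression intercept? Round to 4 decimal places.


a = ybar - b*xbar, where b = sum((xi-xbar)(yi-ybar)) / sum((xi-xbar)^2)
n = 6, xbar = 47/6 ≈ 7.833333, ybar = 58/6 = 29/3 ≈ 9.666667
Sxy = sum((xi-xbar)(yi-ybar)) = 158/3 ≈ 52.666667
Sxx = sum((xi-xbar)^2) = 449/6 ≈ 74.833333
b = Sxy / Sxx = 316/449 ≈ 0.703786
a = 9.666667 - 0.703786 * 7.833333 = 1865/449 ≈ 4.153675

4.1537


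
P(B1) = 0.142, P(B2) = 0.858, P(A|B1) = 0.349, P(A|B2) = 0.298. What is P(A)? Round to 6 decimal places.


P(A) = P(A|B1)*P(B1) + P(A|B2)*P(B2)
P(A|B1)*P(B1) = 0.349 * 0.142 = 0.049558
P(A|B2)*P(B2) = 0.298 * 0.858 = 0.255684
P(A) = 0.049558 + 0.255684 = 0.305242

0.305242


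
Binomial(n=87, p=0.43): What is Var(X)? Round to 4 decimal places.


Var = n*p*(1-p) = 87 * 0.43 * 0.57 = 21.3237

21.3237


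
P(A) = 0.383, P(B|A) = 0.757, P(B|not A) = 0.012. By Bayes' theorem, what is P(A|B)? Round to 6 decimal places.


P(A|B) = P(B|A)*P(A) / P(B), P(B) = P(B|A)*P(A) + P(B|not A)*P(not A)
P(B|A)*P(A) = 0.757 * 0.383 = 0.289931
P(B|not A)*P(not A) = 0.012 * 0.617 = 0.007404
P(B) = 0.289931 + 0.007404 = 0.297335
P(A|B) = 0.289931 / 0.297335 ≈ 0.97509879

0.975099


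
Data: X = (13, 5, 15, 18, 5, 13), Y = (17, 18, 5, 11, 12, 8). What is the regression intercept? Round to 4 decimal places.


a = ybar - b*xbar, where b = sum((xi-xbar)(yi-ybar)) / sum((xi-xbar)^2)
n = 6, xbar = 69/6 = 11.5, ybar = 71/6 ≈ 11.833333
Sxy = sum((xi-xbar)(yi-ybar)) = -68.5
Sxx = sum((xi-xbar)^2) = 143.5
b = Sxy / Sxx = -137/287 ≈ -0.477352
a = 11.833333 - (-0.477352) * 11.5 = 14915/861 ≈ 17.322880

17.3229


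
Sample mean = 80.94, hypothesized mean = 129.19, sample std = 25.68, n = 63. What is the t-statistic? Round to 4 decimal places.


t = (xbar - mu0) / (s/sqrt(n))
xbar - mu0 = 80.94 - 129.19 = -48.25
sqrt(63) ≈ 7.93725393
s/sqrt(n) = 25.68 / 7.93725393 ≈ 3.23537589
t = -48.25 / 3.23537589 ≈ -14.913259

-14.9133


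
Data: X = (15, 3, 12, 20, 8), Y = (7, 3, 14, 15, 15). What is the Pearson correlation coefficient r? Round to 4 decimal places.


r = sum((xi-xbar)(yi-ybar)) / sqrt(sum((xi-xbar)^2) * sum((yi-ybar)^2))
n = 5, xbar = 58/5 = 11.6, ybar = 54/5 = 10.8
Sxy = sum((xi-xbar)(yi-ybar)) = 75.6
Sxx = sum((xi-xbar)^2) = 169.2
Syy = sum((yi-ybar)^2) = 120.8
sqrt(Sxx*Syy) ≈ 142.966290
r = Sxy / sqrt(Sxx*Syy) = 75.6 / 142.966290 ≈ 0.528796

0.5288


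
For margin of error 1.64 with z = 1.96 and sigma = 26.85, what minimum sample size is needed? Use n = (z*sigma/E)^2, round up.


z*sigma/E = 1.96 * 26.85 / 1.64 = 26313/820 ≈ 32.089024
(z*sigma/E)^2 ≈ 1029.705486
round up: n = 1030

1030


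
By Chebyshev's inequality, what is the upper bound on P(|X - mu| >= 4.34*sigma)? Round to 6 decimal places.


P <= 1/k^2
k^2 = 4.34^2 = 18.8356
1/k^2 = 1 / 18.8356 ≈ 0.05309096

0.053091


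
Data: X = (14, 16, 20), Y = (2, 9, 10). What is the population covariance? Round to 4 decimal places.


Cov = (1/n)*sum((xi-xbar)(yi-ybar))
n = 3, xbar = 50/3 ≈ 16.666667, ybar = 21/3 = 7
sum((xi-xbar)(yi-ybar)) = 22
Cov = 22 / 3 = 22/3 ≈ 7.333333

7.3333


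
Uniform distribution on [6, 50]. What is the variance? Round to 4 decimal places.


Var = (b-a)^2 / 12
(b-a)^2 = (50 - 6)^2 = 1936
Var = 1936/12 ≈ 161.333333

161.3333


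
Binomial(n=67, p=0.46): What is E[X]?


E[X] = n*p = 67 * 0.46 = 30.82

30.82


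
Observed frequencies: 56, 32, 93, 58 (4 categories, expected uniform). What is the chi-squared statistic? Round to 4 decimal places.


chi2 = sum((O-E)^2/E), E = total/4
total = 239, E = 239/4 = 59.75
(56 - 59.75)^2 / 59.75 = 14.0625 / 59.75 = 225/956 ≈ 0.235356
(32 - 59.75)^2 / 59.75 = 770.0625 / 59.75 = 12321/956 ≈ 12.888075
(93 - 59.75)^2 / 59.75 = 1105.5625 / 59.75 = 17689/956 ≈ 18.503138
(58 - 59.75)^2 / 59.75 = 3.0625 / 59.75 = 49/956 ≈ 0.051255
chi2 = 7571/239 ≈ 31.677824

31.6778


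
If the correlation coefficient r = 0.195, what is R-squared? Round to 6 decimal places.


R^2 = r^2 = (0.195)^2 = 0.038025

0.038025


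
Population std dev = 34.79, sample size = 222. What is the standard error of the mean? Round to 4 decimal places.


SE = sigma / sqrt(n)
sqrt(222) ≈ 14.899664
SE = 34.79 / 14.899664 ≈ 2.334952

2.3350


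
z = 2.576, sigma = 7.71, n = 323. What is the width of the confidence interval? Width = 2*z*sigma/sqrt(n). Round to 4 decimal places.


width = 2*z*sigma/sqrt(n)
2*z*sigma = 2 * 2.576 * 7.71 = 39.72192
sqrt(323) ≈ 17.972201
width = 39.72192 / 17.972201 ≈ 2.210187

2.2102


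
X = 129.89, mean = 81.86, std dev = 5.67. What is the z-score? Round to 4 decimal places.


z = (X - mu) / sigma
X - mu = 129.89 - 81.86 = 48.03
z = 48.03 / 5.67 = 1601/189 ≈ 8.470899

8.4709


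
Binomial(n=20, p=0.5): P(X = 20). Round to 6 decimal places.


P = C(n,k) * p^k * (1-p)^(n-k)
C(20,20) = 1
p^k = 0.5^20 ≈ 0.0000009536743
(1-p)^(n-k) = 0.5^0 = 1
P = 1 * 0.0000009536743 * 1 ≈ 0.000001

0.000001


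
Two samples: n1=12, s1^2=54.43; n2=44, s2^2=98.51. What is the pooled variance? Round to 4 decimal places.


sp^2 = ((n1-1)*s1^2 + (n2-1)*s2^2)/(n1+n2-2)
(n1-1)*s1^2 = 11 * 54.43 = 598.73
(n2-1)*s2^2 = 43 * 98.51 = 4235.93
numerator = 598.73 + 4235.93 = 4834.66
n1+n2-2 = 54
sp^2 = 4834.66 / 54 = 241733/2700 ≈ 89.530741

89.5307


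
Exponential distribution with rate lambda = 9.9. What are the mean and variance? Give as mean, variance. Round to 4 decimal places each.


mean = 1/lam, var = 1/lam^2
mean = 1 / 9.9 = 10/99 ≈ 0.101010
lam^2 = 9.9^2 = 98.01
var = 1 / 98.01 = 100/9801 ≈ 0.010203

0.1010, 0.0102


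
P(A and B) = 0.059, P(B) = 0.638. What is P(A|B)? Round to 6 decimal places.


P(A|B) = P(A and B) / P(B) = 0.059 / 0.638 = 59/638 ≈ 0.09247649

0.092476


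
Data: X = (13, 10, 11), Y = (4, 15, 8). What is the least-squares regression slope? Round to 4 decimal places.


b = sum((xi-xbar)(yi-ybar)) / sum((xi-xbar)^2)
n = 3, xbar = 34/3 ≈ 11.333333, ybar = 27/3 = 9
Sxy = sum((xi-xbar)(yi-ybar)) = -16
Sxx = sum((xi-xbar)^2) = 14/3 ≈ 4.666667
b = Sxy / Sxx = -24/7 ≈ -3.428571

-3.4286


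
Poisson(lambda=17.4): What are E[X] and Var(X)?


E[X] = Var(X) = lambda = 17.4

17.4, 17.4


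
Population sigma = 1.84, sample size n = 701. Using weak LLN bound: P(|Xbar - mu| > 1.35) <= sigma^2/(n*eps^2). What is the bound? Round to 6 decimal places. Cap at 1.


bound = min(1, sigma^2/(n*eps^2))
sigma^2 = 1.84^2 = 3.3856
n*eps^2 = 701 * 1.35^2 = 701 * 1.8225 = 1277.5725
sigma^2/(n*eps^2) = 3.3856 / 1277.5725 ≈ 0.00265003

0.002650


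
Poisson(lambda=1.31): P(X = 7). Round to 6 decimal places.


P = e^(-lam) * lam^k / k!
e^(-1.31) ≈ 0.2698201
lam^k = 1.31^7 ≈ 6.620626
k! = 7! = 5040
P = 0.2698201 * 6.620626 / 5040 ≈ 0.000354

0.000354


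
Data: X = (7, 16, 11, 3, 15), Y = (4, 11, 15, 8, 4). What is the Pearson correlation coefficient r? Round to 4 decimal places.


r = sum((xi-xbar)(yi-ybar)) / sqrt(sum((xi-xbar)^2) * sum((yi-ybar)^2))
n = 5, xbar = 52/5 = 10.4, ybar = 42/5 = 8.4
Sxy = sum((xi-xbar)(yi-ybar)) = 16.2
Sxx = sum((xi-xbar)^2) = 119.2
Syy = sum((yi-ybar)^2) = 89.2
sqrt(Sxx*Syy) ≈ 103.114693
r = Sxy / sqrt(Sxx*Syy) = 16.2 / 103.114693 ≈ 0.157107

0.1571


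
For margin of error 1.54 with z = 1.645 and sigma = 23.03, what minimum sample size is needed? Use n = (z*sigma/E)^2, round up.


z*sigma/E = 1.645 * 23.03 / 1.54 = 108241/4400 ≈ 24.600227
(z*sigma/E)^2 ≈ 605.171182
round up: n = 606

606


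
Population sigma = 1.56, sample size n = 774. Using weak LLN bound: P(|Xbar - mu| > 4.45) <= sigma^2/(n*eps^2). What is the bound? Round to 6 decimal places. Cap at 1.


bound = min(1, sigma^2/(n*eps^2))
sigma^2 = 1.56^2 = 2.4336
n*eps^2 = 774 * 4.45^2 = 774 * 19.8025 = 15327.135
sigma^2/(n*eps^2) = 2.4336 / 15327.135 ≈ 0.00015878

0.000159


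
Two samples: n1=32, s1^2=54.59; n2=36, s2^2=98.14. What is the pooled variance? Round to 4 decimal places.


sp^2 = ((n1-1)*s1^2 + (n2-1)*s2^2)/(n1+n2-2)
(n1-1)*s1^2 = 31 * 54.59 = 1692.29
(n2-1)*s2^2 = 35 * 98.14 = 3434.9
numerator = 1692.29 + 3434.9 = 5127.19
n1+n2-2 = 66
sp^2 = 5127.19 / 66 = 512719/6600 ≈ 77.684697

77.6847


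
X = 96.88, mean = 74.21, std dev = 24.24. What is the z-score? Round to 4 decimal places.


z = (X - mu) / sigma
X - mu = 96.88 - 74.21 = 22.67
z = 22.67 / 24.24 = 2267/2424 ≈ 0.935231

0.9352


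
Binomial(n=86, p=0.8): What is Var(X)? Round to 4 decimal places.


Var = n*p*(1-p) = 86 * 0.8 * 0.2 = 13.76

13.7600


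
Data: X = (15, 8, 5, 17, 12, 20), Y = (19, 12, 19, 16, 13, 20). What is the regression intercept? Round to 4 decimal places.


a = ybar - b*xbar, where b = sum((xi-xbar)(yi-ybar)) / sum((xi-xbar)^2)
n = 6, xbar = 77/6 ≈ 12.833333, ybar = 99/6 = 16.5
Sxy = sum((xi-xbar)(yi-ybar)) = 33.5
Sxx = sum((xi-xbar)^2) = 953/6 ≈ 158.833333
b = Sxy / Sxx = 201/953 ≈ 0.210913
a = 16.5 - 0.210913 * 12.833333 = 13145/953 ≈ 13.793284

13.7933


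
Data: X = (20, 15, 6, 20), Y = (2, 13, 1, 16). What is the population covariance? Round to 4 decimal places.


Cov = (1/n)*sum((xi-xbar)(yi-ybar))
n = 4, xbar = 61/4 = 15.25, ybar = 32/4 = 8
sum((xi-xbar)(yi-ybar)) = 73
Cov = 73 / 4 = 18.25

18.2500


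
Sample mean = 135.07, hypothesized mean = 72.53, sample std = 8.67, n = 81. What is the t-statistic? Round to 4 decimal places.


t = (xbar - mu0) / (s/sqrt(n))
xbar - mu0 = 135.07 - 72.53 = 62.54
sqrt(81) = 9
s/sqrt(n) = 8.67 / 9 = 289/300 ≈ 0.96333333
t = 62.54 / 0.96333333 = 18762/289 ≈ 64.920415

64.9204


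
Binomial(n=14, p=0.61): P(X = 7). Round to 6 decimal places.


P = C(n,k) * p^k * (1-p)^(n-k)
C(14,7) = 3432
p^k = 0.61^7 ≈ 0.03142743
(1-p)^(n-k) = 0.39^7 ≈ 0.001372310
P = 3432 * 0.03142743 * 0.001372310 ≈ 0.148016

0.148016


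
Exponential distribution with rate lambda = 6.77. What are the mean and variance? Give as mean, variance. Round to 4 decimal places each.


mean = 1/lam, var = 1/lam^2
mean = 1 / 6.77 = 100/677 ≈ 0.147710
lam^2 = 6.77^2 = 45.8329
var = 1 / 45.8329 ≈ 0.021818

0.1477, 0.0218


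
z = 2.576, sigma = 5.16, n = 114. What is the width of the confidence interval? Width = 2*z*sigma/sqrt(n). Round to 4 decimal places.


width = 2*z*sigma/sqrt(n)
2*z*sigma = 2 * 2.576 * 5.16 = 26.58432
sqrt(114) ≈ 10.677078
width = 26.58432 / 10.677078 ≈ 2.489850

2.4898


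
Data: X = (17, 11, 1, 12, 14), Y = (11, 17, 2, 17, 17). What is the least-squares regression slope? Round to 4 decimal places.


b = sum((xi-xbar)(yi-ybar)) / sum((xi-xbar)^2)
n = 5, xbar = 55/5 = 11, ybar = 64/5 = 12.8
Sxy = sum((xi-xbar)(yi-ybar)) = 114
Sxx = sum((xi-xbar)^2) = 146
b = Sxy / Sxx = 57/73 ≈ 0.780822

0.7808


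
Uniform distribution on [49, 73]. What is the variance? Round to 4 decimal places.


Var = (b-a)^2 / 12
(b-a)^2 = (73 - 49)^2 = 576
Var = 576/12 = 48

48.0000


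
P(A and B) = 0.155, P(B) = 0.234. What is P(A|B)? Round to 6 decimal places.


P(A|B) = P(A and B) / P(B) = 0.155 / 0.234 = 155/234 ≈ 0.66239316

0.662393


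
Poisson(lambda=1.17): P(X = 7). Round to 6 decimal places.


P = e^(-lam) * lam^k / k!
e^(-1.17) ≈ 0.3103669
lam^k = 1.17^7 ≈ 3.001242
k! = 7! = 5040
P = 0.3103669 * 3.001242 / 5040 ≈ 0.000185

0.000185


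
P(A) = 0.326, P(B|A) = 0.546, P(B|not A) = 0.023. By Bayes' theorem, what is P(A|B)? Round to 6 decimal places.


P(A|B) = P(B|A)*P(A) / P(B), P(B) = P(B|A)*P(A) + P(B|not A)*P(not A)
P(B|A)*P(A) = 0.546 * 0.326 = 0.177996
P(B|not A)*P(not A) = 0.023 * 0.674 = 0.015502
P(B) = 0.177996 + 0.015502 = 0.193498
P(A|B) = 0.177996 / 0.193498 ≈ 0.91988548

0.919885


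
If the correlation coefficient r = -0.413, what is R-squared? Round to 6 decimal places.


R^2 = r^2 = (-0.413)^2 = 0.170569

0.170569


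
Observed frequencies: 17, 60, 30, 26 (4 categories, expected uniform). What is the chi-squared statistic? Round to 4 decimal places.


chi2 = sum((O-E)^2/E), E = total/4
total = 133, E = 133/4 = 33.25
(17 - 33.25)^2 / 33.25 = 264.0625 / 33.25 = 4225/532 ≈ 7.941729
(60 - 33.25)^2 / 33.25 = 715.5625 / 33.25 = 11449/532 ≈ 21.520677
(30 - 33.25)^2 / 33.25 = 10.5625 / 33.25 = 169/532 ≈ 0.317669
(26 - 33.25)^2 / 33.25 = 52.5625 / 33.25 = 841/532 ≈ 1.580827
chi2 = 4171/133 ≈ 31.360902

31.3609


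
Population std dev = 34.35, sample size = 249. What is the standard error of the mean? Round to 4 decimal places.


SE = sigma / sqrt(n)
sqrt(249) ≈ 15.779734
SE = 34.35 / 15.779734 ≈ 2.176843

2.1768


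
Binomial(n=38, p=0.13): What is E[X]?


E[X] = n*p = 38 * 0.13 = 4.94

4.94


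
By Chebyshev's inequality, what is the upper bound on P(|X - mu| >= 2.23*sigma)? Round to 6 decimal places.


P <= 1/k^2
k^2 = 2.23^2 = 4.9729
1/k^2 = 1 / 4.9729 ≈ 0.20108991

0.201090


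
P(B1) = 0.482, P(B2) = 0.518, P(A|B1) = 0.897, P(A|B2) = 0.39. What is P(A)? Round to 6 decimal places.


P(A) = P(A|B1)*P(B1) + P(A|B2)*P(B2)
P(A|B1)*P(B1) = 0.897 * 0.482 = 0.432354
P(A|B2)*P(B2) = 0.39 * 0.518 = 0.20202
P(A) = 0.432354 + 0.20202 = 0.634374

0.634374


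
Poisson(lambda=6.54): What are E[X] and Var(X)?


E[X] = Var(X) = lambda = 6.54

6.54, 6.54


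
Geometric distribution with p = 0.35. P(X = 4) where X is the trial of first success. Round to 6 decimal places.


P = (1-p)^(k-1) * p
(1-p)^(k-1) = 0.65^3 = 0.274625
P = 0.274625 * 0.35 = 0.09611875

0.096119


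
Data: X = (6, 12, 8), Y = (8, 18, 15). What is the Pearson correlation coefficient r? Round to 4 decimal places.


r = sum((xi-xbar)(yi-ybar)) / sqrt(sum((xi-xbar)^2) * sum((yi-ybar)^2))
n = 3, xbar = 26/3 ≈ 8.666667, ybar = 41/3 ≈ 13.666667
Sxy = sum((xi-xbar)(yi-ybar)) = 86/3 ≈ 28.666667
Sxx = sum((xi-xbar)^2) = 56/3 ≈ 18.666667
Syy = sum((yi-ybar)^2) = 158/3 ≈ 52.666667
sqrt(Sxx*Syy) ≈ 31.354603
r = Sxy / sqrt(Sxx*Syy) = 28.666667 / 31.354603 ≈ 0.914273

0.9143


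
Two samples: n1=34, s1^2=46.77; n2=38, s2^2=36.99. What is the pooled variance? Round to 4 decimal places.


sp^2 = ((n1-1)*s1^2 + (n2-1)*s2^2)/(n1+n2-2)
(n1-1)*s1^2 = 33 * 46.77 = 1543.41
(n2-1)*s2^2 = 37 * 36.99 = 1368.63
numerator = 1543.41 + 1368.63 = 2912.04
n1+n2-2 = 70
sp^2 = 2912.04 / 70 = 72801/1750 ≈ 41.600571

41.6006


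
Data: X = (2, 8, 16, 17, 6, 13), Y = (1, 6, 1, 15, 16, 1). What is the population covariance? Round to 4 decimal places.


Cov = (1/n)*sum((xi-xbar)(yi-ybar))
n = 6, xbar = 62/6 = 31/3 ≈ 10.333333, ybar = 40/6 = 20/3 ≈ 6.666667
sum((xi-xbar)(yi-ybar)) = 50/3 ≈ 16.666667
Cov = 16.666667 / 6 = 25/9 ≈ 2.777778

2.7778


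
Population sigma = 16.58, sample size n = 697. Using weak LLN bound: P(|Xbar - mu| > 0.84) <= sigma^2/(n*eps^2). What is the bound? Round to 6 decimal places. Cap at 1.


bound = min(1, sigma^2/(n*eps^2))
sigma^2 = 16.58^2 = 274.8964
n*eps^2 = 697 * 0.84^2 = 697 * 0.7056 = 491.8032
sigma^2/(n*eps^2) = 274.8964 / 491.8032 ≈ 0.55895610

0.558956


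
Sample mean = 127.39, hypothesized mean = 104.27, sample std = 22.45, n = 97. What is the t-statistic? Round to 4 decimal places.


t = (xbar - mu0) / (s/sqrt(n))
xbar - mu0 = 127.39 - 104.27 = 23.12
sqrt(97) ≈ 9.84885780
s/sqrt(n) = 22.45 / 9.84885780 ≈ 2.27945214
t = 23.12 / 2.27945214 ≈ 10.142788

10.1428


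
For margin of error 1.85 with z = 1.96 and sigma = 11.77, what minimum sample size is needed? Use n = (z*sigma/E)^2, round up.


z*sigma/E = 1.96 * 11.77 / 1.85 = 57673/4625 ≈ 12.469838
(z*sigma/E)^2 ≈ 155.496856
round up: n = 156

156


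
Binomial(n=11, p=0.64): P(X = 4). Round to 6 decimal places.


P = C(n,k) * p^k * (1-p)^(n-k)
C(11,4) = 330
p^k = 0.64^4 ≈ 0.1677722
(1-p)^(n-k) = 0.36^7 ≈ 0.0007836416
P = 330 * 0.1677722 * 0.0007836416 ≈ 0.043386

0.043386


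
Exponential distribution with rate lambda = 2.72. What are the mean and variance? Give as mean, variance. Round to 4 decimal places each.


mean = 1/lam, var = 1/lam^2
mean = 1 / 2.72 = 25/68 ≈ 0.367647
lam^2 = 2.72^2 = 7.3984
var = 1 / 7.3984 = 625/4624 ≈ 0.135164

0.3676, 0.1352


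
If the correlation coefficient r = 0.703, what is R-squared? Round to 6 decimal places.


R^2 = r^2 = (0.703)^2 = 0.494209

0.494209


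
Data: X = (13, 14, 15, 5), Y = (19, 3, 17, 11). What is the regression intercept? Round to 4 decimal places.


a = ybar - b*xbar, where b = sum((xi-xbar)(yi-ybar)) / sum((xi-xbar)^2)
n = 4, xbar = 47/4 = 11.75, ybar = 50/4 = 12.5
Sxy = sum((xi-xbar)(yi-ybar)) = 11.5
Sxx = sum((xi-xbar)^2) = 62.75
b = Sxy / Sxx = 46/251 ≈ 0.183267
a = 12.5 - 0.183267 * 11.75 = 2597/251 ≈ 10.346614

10.3466


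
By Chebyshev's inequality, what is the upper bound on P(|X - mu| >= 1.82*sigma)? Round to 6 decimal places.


P <= 1/k^2
k^2 = 1.82^2 = 3.3124
1/k^2 = 1 / 3.3124 = 2500/8281 ≈ 0.30189591

0.301896


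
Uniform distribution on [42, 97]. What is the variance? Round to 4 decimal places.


Var = (b-a)^2 / 12
(b-a)^2 = (97 - 42)^2 = 3025
Var = 3025/12 ≈ 252.083333

252.0833


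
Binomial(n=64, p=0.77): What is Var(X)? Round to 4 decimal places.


Var = n*p*(1-p) = 64 * 0.77 * 0.23 = 11.3344

11.3344


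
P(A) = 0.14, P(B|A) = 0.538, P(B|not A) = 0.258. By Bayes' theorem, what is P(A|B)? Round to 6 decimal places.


P(A|B) = P(B|A)*P(A) / P(B), P(B) = P(B|A)*P(A) + P(B|not A)*P(not A)
P(B|A)*P(A) = 0.538 * 0.14 = 0.07532
P(B|not A)*P(not A) = 0.258 * 0.86 = 0.22188
P(B) = 0.07532 + 0.22188 = 0.2972
P(A|B) = 0.07532 / 0.2972 = 1883/7430 ≈ 0.25343203

0.253432


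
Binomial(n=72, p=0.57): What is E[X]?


E[X] = n*p = 72 * 0.57 = 41.04

41.04


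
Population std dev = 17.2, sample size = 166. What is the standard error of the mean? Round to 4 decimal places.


SE = sigma / sqrt(n)
sqrt(166) ≈ 12.884099
SE = 17.2 / 12.884099 ≈ 1.334979

1.3350


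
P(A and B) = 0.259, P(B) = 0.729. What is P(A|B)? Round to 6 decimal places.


P(A|B) = P(A and B) / P(B) = 0.259 / 0.729 = 259/729 ≈ 0.35528121

0.355281


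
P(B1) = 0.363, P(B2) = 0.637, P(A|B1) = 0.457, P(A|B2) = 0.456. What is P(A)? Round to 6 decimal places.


P(A) = P(A|B1)*P(B1) + P(A|B2)*P(B2)
P(A|B1)*P(B1) = 0.457 * 0.363 = 0.165891
P(A|B2)*P(B2) = 0.456 * 0.637 = 0.290472
P(A) = 0.165891 + 0.290472 = 0.456363

0.456363


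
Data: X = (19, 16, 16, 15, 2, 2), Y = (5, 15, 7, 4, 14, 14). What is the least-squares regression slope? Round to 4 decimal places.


b = sum((xi-xbar)(yi-ybar)) / sum((xi-xbar)^2)
n = 6, xbar = 70/6 = 35/3 ≈ 11.666667, ybar = 59/6 ≈ 9.833333
Sxy = sum((xi-xbar)(yi-ybar)) = -376/3 ≈ -125.333333
Sxx = sum((xi-xbar)^2) = 868/3 ≈ 289.333333
b = Sxy / Sxx = -94/217 ≈ -0.433180

-0.4332


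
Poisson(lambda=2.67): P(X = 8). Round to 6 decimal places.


P = e^(-lam) * lam^k / k!
e^(-2.67) ≈ 0.06925223
lam^k = 2.67^8 ≈ 2582.795915
k! = 8! = 40320
P = 0.06925223 * 2582.795915 / 40320 ≈ 0.004436

0.004436


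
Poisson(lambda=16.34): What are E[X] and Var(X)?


E[X] = Var(X) = lambda = 16.34

16.34, 16.34


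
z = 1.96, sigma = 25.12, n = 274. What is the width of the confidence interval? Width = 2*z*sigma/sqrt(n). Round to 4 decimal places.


width = 2*z*sigma/sqrt(n)
2*z*sigma = 2 * 1.96 * 25.12 = 98.4704
sqrt(274) ≈ 16.552945
width = 98.4704 / 16.552945 ≈ 5.948814

5.9488


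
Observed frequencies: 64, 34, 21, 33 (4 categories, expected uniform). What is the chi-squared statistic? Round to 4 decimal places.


chi2 = sum((O-E)^2/E), E = total/4
total = 152, E = 152/4 = 38
(64 - 38)^2 / 38 = 676 / 38 = 338/19 ≈ 17.789474
(34 - 38)^2 / 38 = 16 / 38 = 8/19 ≈ 0.421053
(21 - 38)^2 / 38 = 289 / 38 = 289/38 ≈ 7.605263
(33 - 38)^2 / 38 = 25 / 38 = 25/38 ≈ 0.657895
chi2 = 503/19 ≈ 26.473684

26.4737


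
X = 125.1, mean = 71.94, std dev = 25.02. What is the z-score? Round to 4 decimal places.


z = (X - mu) / sigma
X - mu = 125.1 - 71.94 = 53.16
z = 53.16 / 25.02 = 886/417 ≈ 2.124700

2.1247


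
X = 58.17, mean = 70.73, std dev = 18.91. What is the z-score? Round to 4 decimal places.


z = (X - mu) / sigma
X - mu = 58.17 - 70.73 = -12.56
z = -12.56 / 18.91 = -1256/1891 ≈ -0.664199

-0.6642


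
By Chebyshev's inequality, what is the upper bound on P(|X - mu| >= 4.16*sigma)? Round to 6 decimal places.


P <= 1/k^2
k^2 = 4.16^2 = 17.3056
1/k^2 = 1 / 17.3056 ≈ 0.05778476

0.057785


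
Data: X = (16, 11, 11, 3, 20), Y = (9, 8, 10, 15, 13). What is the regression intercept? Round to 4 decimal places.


a = ybar - b*xbar, where b = sum((xi-xbar)(yi-ybar)) / sum((xi-xbar)^2)
n = 5, xbar = 61/5 = 12.2, ybar = 55/5 = 11
Sxy = sum((xi-xbar)(yi-ybar)) = -24
Sxx = sum((xi-xbar)^2) = 162.8
b = Sxy / Sxx = -60/407 ≈ -0.147420
a = 11 - (-0.147420) * 12.2 = 5209/407 ≈ 12.798526

12.7985


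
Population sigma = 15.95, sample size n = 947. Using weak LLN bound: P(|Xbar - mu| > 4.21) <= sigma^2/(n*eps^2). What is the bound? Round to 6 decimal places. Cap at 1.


bound = min(1, sigma^2/(n*eps^2))
sigma^2 = 15.95^2 = 254.4025
n*eps^2 = 947 * 4.21^2 = 947 * 17.7241 = 16784.7227
sigma^2/(n*eps^2) = 254.4025 / 16784.7227 ≈ 0.01515679

0.015157


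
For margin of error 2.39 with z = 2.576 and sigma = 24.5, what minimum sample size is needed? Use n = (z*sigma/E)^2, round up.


z*sigma/E = 2.576 * 24.5 / 2.39 = 31556/1195 ≈ 26.406695
(z*sigma/E)^2 ≈ 697.313518
round up: n = 698

698


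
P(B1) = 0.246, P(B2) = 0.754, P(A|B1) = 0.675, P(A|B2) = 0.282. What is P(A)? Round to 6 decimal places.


P(A) = P(A|B1)*P(B1) + P(A|B2)*P(B2)
P(A|B1)*P(B1) = 0.675 * 0.246 = 0.16605
P(A|B2)*P(B2) = 0.282 * 0.754 = 0.212628
P(A) = 0.16605 + 0.212628 = 0.378678

0.378678


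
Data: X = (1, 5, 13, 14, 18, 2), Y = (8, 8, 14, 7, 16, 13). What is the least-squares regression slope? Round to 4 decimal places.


b = sum((xi-xbar)(yi-ybar)) / sum((xi-xbar)^2)
n = 6, xbar = 53/6 ≈ 8.833333, ybar = 66/6 = 11
Sxy = sum((xi-xbar)(yi-ybar)) = 59
Sxx = sum((xi-xbar)^2) = 1505/6 ≈ 250.833333
b = Sxy / Sxx = 354/1505 ≈ 0.235216

0.2352


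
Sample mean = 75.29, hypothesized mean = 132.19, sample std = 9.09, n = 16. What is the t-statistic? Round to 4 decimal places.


t = (xbar - mu0) / (s/sqrt(n))
xbar - mu0 = 75.29 - 132.19 = -56.9
sqrt(16) = 4
s/sqrt(n) = 9.09 / 4 = 2.2725
t = -56.9 / 2.2725 = -22760/909 ≈ -25.038504

-25.0385


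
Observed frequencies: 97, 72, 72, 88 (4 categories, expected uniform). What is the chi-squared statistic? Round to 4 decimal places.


chi2 = sum((O-E)^2/E), E = total/4
total = 329, E = 329/4 = 82.25
(97 - 82.25)^2 / 82.25 = 217.5625 / 82.25 = 3481/1316 ≈ 2.645137
(72 - 82.25)^2 / 82.25 = 105.0625 / 82.25 = 1681/1316 ≈ 1.277356
(72 - 82.25)^2 / 82.25 = 105.0625 / 82.25 = 1681/1316 ≈ 1.277356
(88 - 82.25)^2 / 82.25 = 33.0625 / 82.25 = 529/1316 ≈ 0.401976
chi2 = 1843/329 ≈ 5.601824

5.6018


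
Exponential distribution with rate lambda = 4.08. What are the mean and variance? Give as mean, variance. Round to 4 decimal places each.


mean = 1/lam, var = 1/lam^2
mean = 1 / 4.08 = 25/102 ≈ 0.245098
lam^2 = 4.08^2 = 16.6464
var = 1 / 16.6464 ≈ 0.060073

0.2451, 0.0601


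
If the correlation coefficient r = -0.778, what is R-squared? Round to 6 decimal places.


R^2 = r^2 = (-0.778)^2 = 0.605284

0.605284


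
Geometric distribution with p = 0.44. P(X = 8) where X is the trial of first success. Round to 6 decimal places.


P = (1-p)^(k-1) * p
(1-p)^(k-1) = 0.56^7 ≈ 0.01727095
P = 0.01727095 * 0.44 ≈ 0.007599217

0.007599


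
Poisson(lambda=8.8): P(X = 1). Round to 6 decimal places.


P = e^(-lam) * lam^k / k!
e^(-8.8) ≈ 0.0001507331
lam^k = 8.8^1 = 8.8
k! = 1! = 1
P = 0.0001507331 * 8.8 / 1 ≈ 0.001326

0.001326


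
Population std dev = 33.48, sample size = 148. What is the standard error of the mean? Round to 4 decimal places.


SE = sigma / sqrt(n)
sqrt(148) ≈ 12.165525
SE = 33.48 / 12.165525 ≈ 2.752039

2.7520


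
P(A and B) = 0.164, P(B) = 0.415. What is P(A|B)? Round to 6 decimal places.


P(A|B) = P(A and B) / P(B) = 0.164 / 0.415 = 164/415 ≈ 0.39518072

0.395181


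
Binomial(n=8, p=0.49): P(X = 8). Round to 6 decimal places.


P = C(n,k) * p^k * (1-p)^(n-k)
C(8,8) = 1
p^k = 0.49^8 ≈ 0.003323293
(1-p)^(n-k) = 0.51^0 = 1
P = 1 * 0.003323293 * 1 ≈ 0.003323

0.003323


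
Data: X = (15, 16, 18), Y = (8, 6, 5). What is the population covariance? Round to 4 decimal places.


Cov = (1/n)*sum((xi-xbar)(yi-ybar))
n = 3, xbar = 49/3 ≈ 16.333333, ybar = 19/3 ≈ 6.333333
sum((xi-xbar)(yi-ybar)) = -13/3 ≈ -4.333333
Cov = -4.333333 / 3 = -13/9 ≈ -1.444444

-1.4444


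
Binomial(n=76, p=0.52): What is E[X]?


E[X] = n*p = 76 * 0.52 = 39.52

39.52


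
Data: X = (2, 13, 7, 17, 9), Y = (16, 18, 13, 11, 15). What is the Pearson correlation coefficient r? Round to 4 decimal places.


r = sum((xi-xbar)(yi-ybar)) / sqrt(sum((xi-xbar)^2) * sum((yi-ybar)^2))
n = 5, xbar = 48/5 = 9.6, ybar = 73/5 = 14.6
Sxy = sum((xi-xbar)(yi-ybar)) = -21.8
Sxx = sum((xi-xbar)^2) = 131.2
Syy = sum((yi-ybar)^2) = 29.2
sqrt(Sxx*Syy) ≈ 61.895396
r = Sxy / sqrt(Sxx*Syy) = -21.8 / 61.895396 ≈ -0.352207

-0.3522


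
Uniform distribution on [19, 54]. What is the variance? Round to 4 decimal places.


Var = (b-a)^2 / 12
(b-a)^2 = (54 - 19)^2 = 1225
Var = 1225/12 ≈ 102.083333

102.0833


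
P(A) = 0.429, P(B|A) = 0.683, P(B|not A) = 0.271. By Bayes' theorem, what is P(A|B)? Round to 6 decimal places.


P(A|B) = P(B|A)*P(A) / P(B), P(B) = P(B|A)*P(A) + P(B|not A)*P(not A)
P(B|A)*P(A) = 0.683 * 0.429 = 0.293007
P(B|not A)*P(not A) = 0.271 * 0.571 = 0.154741
P(B) = 0.293007 + 0.154741 = 0.447748
P(A|B) = 0.293007 / 0.447748 ≈ 0.65440158

0.654402


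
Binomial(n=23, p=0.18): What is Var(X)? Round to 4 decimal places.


Var = n*p*(1-p) = 23 * 0.18 * 0.82 = 3.3948

3.3948


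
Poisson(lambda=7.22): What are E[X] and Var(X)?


E[X] = Var(X) = lambda = 7.22

7.22, 7.22


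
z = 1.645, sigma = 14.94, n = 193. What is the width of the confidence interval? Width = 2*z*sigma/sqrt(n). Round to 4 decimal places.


width = 2*z*sigma/sqrt(n)
2*z*sigma = 2 * 1.645 * 14.94 = 49.1526
sqrt(193) ≈ 13.892444
width = 49.1526 / 13.892444 ≈ 3.538082

3.5381


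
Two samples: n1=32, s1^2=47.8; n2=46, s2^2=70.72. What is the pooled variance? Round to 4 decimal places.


sp^2 = ((n1-1)*s1^2 + (n2-1)*s2^2)/(n1+n2-2)
(n1-1)*s1^2 = 31 * 47.8 = 1481.8
(n2-1)*s2^2 = 45 * 70.72 = 3182.4
numerator = 1481.8 + 3182.4 = 4664.2
n1+n2-2 = 76
sp^2 = 4664.2 / 76 = 23321/380 ≈ 61.371053

61.3711


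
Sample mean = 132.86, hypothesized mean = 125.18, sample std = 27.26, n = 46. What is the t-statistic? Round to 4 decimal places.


t = (xbar - mu0) / (s/sqrt(n))
xbar - mu0 = 132.86 - 125.18 = 7.68
sqrt(46) ≈ 6.78232998
s/sqrt(n) = 27.26 / 6.78232998 ≈ 4.01926772
t = 7.68 / 4.01926772 ≈ 1.910796

1.9108


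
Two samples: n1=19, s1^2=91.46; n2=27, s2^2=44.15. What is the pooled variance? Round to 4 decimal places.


sp^2 = ((n1-1)*s1^2 + (n2-1)*s2^2)/(n1+n2-2)
(n1-1)*s1^2 = 18 * 91.46 = 1646.28
(n2-1)*s2^2 = 26 * 44.15 = 1147.9
numerator = 1646.28 + 1147.9 = 2794.18
n1+n2-2 = 44
sp^2 = 2794.18 / 44 = 139709/2200 ≈ 63.504091

63.5041


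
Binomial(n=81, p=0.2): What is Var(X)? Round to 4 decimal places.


Var = n*p*(1-p) = 81 * 0.2 * 0.8 = 12.96

12.9600


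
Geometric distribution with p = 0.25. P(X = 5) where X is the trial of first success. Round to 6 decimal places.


P = (1-p)^(k-1) * p
(1-p)^(k-1) = 0.75^4 = 81/256 ≈ 0.3164063
P = 0.3164063 * 0.25 = 81/1024 ≈ 0.07910156

0.079102


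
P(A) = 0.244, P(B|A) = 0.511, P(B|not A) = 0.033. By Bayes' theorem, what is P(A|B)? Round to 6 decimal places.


P(A|B) = P(B|A)*P(A) / P(B), P(B) = P(B|A)*P(A) + P(B|not A)*P(not A)
P(B|A)*P(A) = 0.511 * 0.244 = 0.124684
P(B|not A)*P(not A) = 0.033 * 0.756 = 0.024948
P(B) = 0.124684 + 0.024948 = 0.149632
P(A|B) = 0.124684 / 0.149632 = 4453/5344 ≈ 0.83327096

0.833271


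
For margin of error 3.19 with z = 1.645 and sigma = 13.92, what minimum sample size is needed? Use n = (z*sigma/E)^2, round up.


z*sigma/E = 1.645 * 13.92 / 3.19 = 1974/275 ≈ 7.178182
(z*sigma/E)^2 ≈ 51.526294
round up: n = 52

52


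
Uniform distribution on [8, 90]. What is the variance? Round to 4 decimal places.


Var = (b-a)^2 / 12
(b-a)^2 = (90 - 8)^2 = 6724
Var = 6724/12 ≈ 560.333333

560.3333


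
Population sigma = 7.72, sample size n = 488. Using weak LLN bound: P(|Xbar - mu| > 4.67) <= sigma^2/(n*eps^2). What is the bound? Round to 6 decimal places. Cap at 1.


bound = min(1, sigma^2/(n*eps^2))
sigma^2 = 7.72^2 = 59.5984
n*eps^2 = 488 * 4.67^2 = 488 * 21.8089 = 10642.7432
sigma^2/(n*eps^2) = 59.5984 / 10642.7432 ≈ 0.00559991

0.005600


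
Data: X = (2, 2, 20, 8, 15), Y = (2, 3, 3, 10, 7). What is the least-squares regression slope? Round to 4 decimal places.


b = sum((xi-xbar)(yi-ybar)) / sum((xi-xbar)^2)
n = 5, xbar = 47/5 = 9.4, ybar = 25/5 = 5
Sxy = sum((xi-xbar)(yi-ybar)) = 20
Sxx = sum((xi-xbar)^2) = 255.2
b = Sxy / Sxx = 25/319 ≈ 0.078370

0.0784


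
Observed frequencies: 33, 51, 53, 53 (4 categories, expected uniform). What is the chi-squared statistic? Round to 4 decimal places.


chi2 = sum((O-E)^2/E), E = total/4
total = 190, E = 190/4 = 47.5
(33 - 47.5)^2 / 47.5 = 210.25 / 47.5 = 841/190 ≈ 4.426316
(51 - 47.5)^2 / 47.5 = 12.25 / 47.5 = 49/190 ≈ 0.257895
(53 - 47.5)^2 / 47.5 = 30.25 / 47.5 = 121/190 ≈ 0.636842
(53 - 47.5)^2 / 47.5 = 30.25 / 47.5 = 121/190 ≈ 0.636842
chi2 = 566/95 ≈ 5.957895

5.9579


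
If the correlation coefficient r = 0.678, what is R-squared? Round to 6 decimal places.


R^2 = r^2 = (0.678)^2 = 0.459684

0.459684


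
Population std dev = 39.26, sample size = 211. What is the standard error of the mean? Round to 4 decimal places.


SE = sigma / sqrt(n)
sqrt(211) ≈ 14.525839
SE = 39.26 / 14.525839 ≈ 2.702770

2.7028


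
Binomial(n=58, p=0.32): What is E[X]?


E[X] = n*p = 58 * 0.32 = 18.56

18.56


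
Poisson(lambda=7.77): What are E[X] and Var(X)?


E[X] = Var(X) = lambda = 7.77

7.77, 7.77


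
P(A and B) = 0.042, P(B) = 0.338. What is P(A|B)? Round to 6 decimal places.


P(A|B) = P(A and B) / P(B) = 0.042 / 0.338 = 21/169 ≈ 0.12426036

0.124260


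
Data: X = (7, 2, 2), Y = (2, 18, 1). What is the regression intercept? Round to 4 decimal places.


a = ybar - b*xbar, where b = sum((xi-xbar)(yi-ybar)) / sum((xi-xbar)^2)
n = 3, xbar = 11/3 ≈ 3.666667, ybar = 21/3 = 7
Sxy = sum((xi-xbar)(yi-ybar)) = -25
Sxx = sum((xi-xbar)^2) = 50/3 ≈ 16.666667
b = Sxy / Sxx = -1.5
a = 7 - (-1.5) * 3.666667 = 12.5

12.5000


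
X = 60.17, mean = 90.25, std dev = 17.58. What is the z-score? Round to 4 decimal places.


z = (X - mu) / sigma
X - mu = 60.17 - 90.25 = -30.08
z = -30.08 / 17.58 = -1504/879 ≈ -1.711035

-1.7110


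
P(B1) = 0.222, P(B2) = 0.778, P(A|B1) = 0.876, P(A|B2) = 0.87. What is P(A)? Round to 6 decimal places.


P(A) = P(A|B1)*P(B1) + P(A|B2)*P(B2)
P(A|B1)*P(B1) = 0.876 * 0.222 = 0.194472
P(A|B2)*P(B2) = 0.87 * 0.778 = 0.67686
P(A) = 0.194472 + 0.67686 = 0.871332

0.871332


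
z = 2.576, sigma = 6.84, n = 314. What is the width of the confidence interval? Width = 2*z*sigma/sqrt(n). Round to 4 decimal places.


width = 2*z*sigma/sqrt(n)
2*z*sigma = 2 * 2.576 * 6.84 = 35.23968
sqrt(314) ≈ 17.720045
width = 35.23968 / 17.720045 ≈ 1.988690

1.9887


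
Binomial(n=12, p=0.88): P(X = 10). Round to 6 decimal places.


P = C(n,k) * p^k * (1-p)^(n-k)
C(12,10) = 66
p^k = 0.88^10 ≈ 0.2785010
(1-p)^(n-k) = 0.12^2 = 0.0144
P = 66 * 0.2785010 * 0.0144 ≈ 0.264687

0.264687


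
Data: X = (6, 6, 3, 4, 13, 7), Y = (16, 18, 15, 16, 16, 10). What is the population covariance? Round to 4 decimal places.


Cov = (1/n)*sum((xi-xbar)(yi-ybar))
n = 6, xbar = 39/6 = 6.5, ybar = 91/6 ≈ 15.166667
sum((xi-xbar)(yi-ybar)) = -0.5
Cov = -0.5 / 6 = -1/12 ≈ -0.083333

-0.0833


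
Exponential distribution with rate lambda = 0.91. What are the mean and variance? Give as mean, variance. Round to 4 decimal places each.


mean = 1/lam, var = 1/lam^2
mean = 1 / 0.91 = 100/91 ≈ 1.098901
lam^2 = 0.91^2 = 0.8281
var = 1 / 0.8281 = 10000/8281 ≈ 1.207584

1.0989, 1.2076


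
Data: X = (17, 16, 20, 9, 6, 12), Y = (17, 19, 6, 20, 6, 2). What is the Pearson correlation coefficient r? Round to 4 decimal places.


r = sum((xi-xbar)(yi-ybar)) / sqrt(sum((xi-xbar)^2) * sum((yi-ybar)^2))
n = 6, xbar = 80/6 = 40/3 ≈ 13.333333, ybar = 70/6 = 35/3 ≈ 11.666667
Sxy = sum((xi-xbar)(yi-ybar)) = 59/3 ≈ 19.666667
Sxx = sum((xi-xbar)^2) = 418/3 ≈ 139.333333
Syy = sum((yi-ybar)^2) = 928/3 ≈ 309.333333
sqrt(Sxx*Syy) ≈ 207.606465
r = Sxy / sqrt(Sxx*Syy) = 19.666667 / 207.606465 ≈ 0.094731

0.0947


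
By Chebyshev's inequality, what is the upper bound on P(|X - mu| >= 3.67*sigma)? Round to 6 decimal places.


P <= 1/k^2
k^2 = 3.67^2 = 13.4689
1/k^2 = 1 / 13.4689 ≈ 0.07424511

0.074245


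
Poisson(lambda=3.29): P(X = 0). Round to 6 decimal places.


P = e^(-lam) * lam^k / k!
e^(-3.29) ≈ 0.03725385
lam^k = 3.29^0 = 1
k! = 0! = 1
P = 0.03725385 * 1 / 1 ≈ 0.037254

0.037254


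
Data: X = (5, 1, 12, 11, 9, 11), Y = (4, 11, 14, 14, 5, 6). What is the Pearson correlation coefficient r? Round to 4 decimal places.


r = sum((xi-xbar)(yi-ybar)) / sqrt(sum((xi-xbar)^2) * sum((yi-ybar)^2))
n = 6, xbar = 49/6 ≈ 8.166667, ybar = 54/6 = 9
Sxy = sum((xi-xbar)(yi-ybar)) = 23
Sxx = sum((xi-xbar)^2) = 557/6 ≈ 92.833333
Syy = sum((yi-ybar)^2) = 104
sqrt(Sxx*Syy) ≈ 98.258163
r = Sxy / sqrt(Sxx*Syy) = 23 / 98.258163 ≈ 0.234077

0.2341


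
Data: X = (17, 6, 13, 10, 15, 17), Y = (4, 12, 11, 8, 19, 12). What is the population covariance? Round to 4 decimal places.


Cov = (1/n)*sum((xi-xbar)(yi-ybar))
n = 6, xbar = 78/6 = 13, ybar = 66/6 = 11
sum((xi-xbar)(yi-ybar)) = -6
Cov = -6 / 6 = -1

-1.0000


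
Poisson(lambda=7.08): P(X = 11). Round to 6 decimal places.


P = e^(-lam) * lam^k / k!
e^(-7.08) ≈ 0.0008417731
lam^k = 7.08^11 ≈ 2240607753.997375
k! = 11! = 39916800
P = 0.0008417731 * 2240607753.997375 / 39916800 ≈ 0.047250

0.047250


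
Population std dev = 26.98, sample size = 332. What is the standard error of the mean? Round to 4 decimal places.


SE = sigma / sqrt(n)
sqrt(332) ≈ 18.220867
SE = 26.98 / 18.220867 ≈ 1.480720

1.4807


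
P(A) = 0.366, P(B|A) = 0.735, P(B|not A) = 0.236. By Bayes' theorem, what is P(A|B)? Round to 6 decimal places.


P(A|B) = P(B|A)*P(A) / P(B), P(B) = P(B|A)*P(A) + P(B|not A)*P(not A)
P(B|A)*P(A) = 0.735 * 0.366 = 0.26901
P(B|not A)*P(not A) = 0.236 * 0.634 = 0.149624
P(B) = 0.26901 + 0.149624 = 0.418634
P(A|B) = 0.26901 / 0.418634 ≈ 0.64258995

0.642590


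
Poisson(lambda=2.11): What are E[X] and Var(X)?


E[X] = Var(X) = lambda = 2.11

2.11, 2.11


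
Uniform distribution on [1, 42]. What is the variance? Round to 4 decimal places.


Var = (b-a)^2 / 12
(b-a)^2 = (42 - 1)^2 = 1681
Var = 1681/12 ≈ 140.083333

140.0833


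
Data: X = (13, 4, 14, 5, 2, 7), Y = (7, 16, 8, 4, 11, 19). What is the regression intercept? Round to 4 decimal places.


a = ybar - b*xbar, where b = sum((xi-xbar)(yi-ybar)) / sum((xi-xbar)^2)
n = 6, xbar = 45/6 = 7.5, ybar = 65/6 ≈ 10.833333
Sxy = sum((xi-xbar)(yi-ybar)) = -45.5
Sxx = sum((xi-xbar)^2) = 121.5
b = Sxy / Sxx = -91/243 ≈ -0.374486
a = 10.833333 - (-0.374486) * 7.5 = 1105/81 ≈ 13.641975

13.6420
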